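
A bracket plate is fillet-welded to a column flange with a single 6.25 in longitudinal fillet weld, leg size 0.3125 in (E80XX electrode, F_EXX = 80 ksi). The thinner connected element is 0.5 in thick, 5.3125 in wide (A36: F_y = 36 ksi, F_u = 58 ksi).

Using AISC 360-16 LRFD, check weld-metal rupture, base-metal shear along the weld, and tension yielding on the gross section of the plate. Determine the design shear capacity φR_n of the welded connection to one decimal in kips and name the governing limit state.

49.7 kips (weld metal governs)

Weld metal: throat = 0.707×0.3125 = 0.22094 in, L = 6.25 in. φR_n = 0.75 × 0.6 × 80 × 0.22094 × 6.25 = 49.7 kips.
Base metal shear (0.5 in plate): yield φR_n = 1.0×0.6×36×0.5×6.25 = 67.5 kips; rupture φR_n = 0.75×0.6×58×0.5×6.25 = 81.6 kips; take 67.5 kips (yield).
Tension yield (gross): A_g = 5.3125×0.5 = 2.6563 in². φR_n = 0.90 × 36 × 2.6563 = 86.1 kips.
Governing: min(49.7, 67.5, 86.1) = 49.7 kips → weld metal.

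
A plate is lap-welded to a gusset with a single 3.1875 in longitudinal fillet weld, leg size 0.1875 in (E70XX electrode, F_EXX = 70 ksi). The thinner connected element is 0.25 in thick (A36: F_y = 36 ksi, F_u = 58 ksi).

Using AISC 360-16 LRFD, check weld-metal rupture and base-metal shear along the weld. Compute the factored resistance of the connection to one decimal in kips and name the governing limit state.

13.3 kips (weld metal governs)

Weld metal: throat = 0.707×0.1875 = 0.13256 in, L = 3.1875 in. φR_n = 0.75 × 0.6 × 70 × 0.13256 × 3.1875 = 13.3 kips.
Base metal shear (0.25 in plate): yield φR_n = 1.0×0.6×36×0.25×3.1875 = 17.2 kips; rupture φR_n = 0.75×0.6×58×0.25×3.1875 = 20.8 kips; take 17.2 kips (yield).
Governing: min(13.3, 17.2) = 13.3 kips → weld metal.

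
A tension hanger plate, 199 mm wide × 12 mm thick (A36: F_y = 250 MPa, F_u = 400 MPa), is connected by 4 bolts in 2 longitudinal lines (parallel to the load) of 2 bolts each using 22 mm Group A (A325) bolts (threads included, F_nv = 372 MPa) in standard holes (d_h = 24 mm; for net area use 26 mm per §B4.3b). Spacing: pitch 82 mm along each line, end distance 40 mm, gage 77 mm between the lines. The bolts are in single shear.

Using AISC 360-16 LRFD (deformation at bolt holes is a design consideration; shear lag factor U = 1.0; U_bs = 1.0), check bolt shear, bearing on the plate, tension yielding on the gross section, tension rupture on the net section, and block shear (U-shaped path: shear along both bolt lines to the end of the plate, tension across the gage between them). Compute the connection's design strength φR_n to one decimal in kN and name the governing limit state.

424.2 kN (bolt shear governs)

Bolt shear: A_b = π(22)²/4 = 380.13 mm². φR_n = 0.75 × 372 × 380.13 × 4 × 1 = 424.2 kN.
Bearing (12 mm plate, F_u = 400 MPa): end bolts L_c = 40 − 24/2 = 28, R_n = min(1.2×28×12×400, 2.4×22×12×400) = 161.28 kN/bolt; interior L_c = 82 − 24 = 58, R_n = 253.44 kN/bolt. φR_n = 0.75 × (2×161.28 + 2×253.44) = 622.1 kN.
Tension yield (gross): A_g = 199×12 = 2388 mm². φR_n = 0.90 × 250 × 2388 = 537.3 kN.
Tension rupture (net): A_n = (199 − 2×26)×12 = 1764 mm² (U = 1.0, A_e = A_n). φR_n = 0.75 × 400 × 1764 = 529.2 kN.
Block shear: shear path 2×[40+1×82] = 2×122 mm, A_gv = 2928, A_nv = 2×(122 − 1.5×26)×12 = 1992 mm²; tension across gage: (77 − 1×26)×12 = 612 mm². R_n = min(0.6×400×1992, 0.6×250×2928) + 1.0×400×612 = min(478.08, 439.2) + 244.8 = 684 kN. φR_n = 0.75 × 684 = 513.0 kN.
Governing: min(424.2, 622.1, 537.3, 529.2, 513.0) = 424.2 kN → bolt shear.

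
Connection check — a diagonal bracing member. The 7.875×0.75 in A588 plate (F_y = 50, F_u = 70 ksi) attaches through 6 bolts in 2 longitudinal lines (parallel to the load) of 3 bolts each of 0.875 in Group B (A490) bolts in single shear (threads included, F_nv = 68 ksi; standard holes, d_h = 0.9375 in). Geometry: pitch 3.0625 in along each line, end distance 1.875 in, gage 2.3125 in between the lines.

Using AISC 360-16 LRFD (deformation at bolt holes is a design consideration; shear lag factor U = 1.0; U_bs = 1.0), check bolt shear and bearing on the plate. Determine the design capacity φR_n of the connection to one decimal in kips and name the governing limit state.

Bolt shear: A_b = π(0.875)²/4 = 0.60132 in². φR_n = 0.75 × 68 × 0.60132 × 6 × 1 = 184.0 kips.
Bearing (0.75 in plate, F_u = 70 ksi): end bolts L_c = 1.875 − 0.9375/2 = 1.40625, R_n = min(1.2×1.40625×0.75×70, 2.4×0.875×0.75×70) = 88.594 kips/bolt; interior L_c = 3.0625 − 0.9375 = 2.125, R_n = 110.25 kips/bolt. φR_n = 0.75 × (2×88.594 + 4×110.25) = 463.6 kips.
Governing: min(184.0, 463.6) = 184.0 kips → bolt shear.

184.0 kips (bolt shear governs)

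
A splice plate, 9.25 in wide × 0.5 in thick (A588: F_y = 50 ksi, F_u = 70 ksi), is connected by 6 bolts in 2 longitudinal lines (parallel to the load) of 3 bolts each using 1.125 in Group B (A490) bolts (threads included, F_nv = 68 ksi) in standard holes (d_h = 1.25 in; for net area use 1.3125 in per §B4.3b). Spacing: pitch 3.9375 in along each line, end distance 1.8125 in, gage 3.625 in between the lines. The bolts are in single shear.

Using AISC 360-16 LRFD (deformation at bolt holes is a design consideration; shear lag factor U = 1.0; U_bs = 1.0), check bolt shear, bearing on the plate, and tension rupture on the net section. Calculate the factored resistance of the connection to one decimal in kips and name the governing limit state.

Bolt shear: A_b = π(1.125)²/4 = 0.99402 in². φR_n = 0.75 × 68 × 0.99402 × 6 × 1 = 304.2 kips.
Bearing (0.5 in plate, F_u = 70 ksi): end bolts L_c = 1.8125 − 1.25/2 = 1.1875, R_n = min(1.2×1.1875×0.5×70, 2.4×1.125×0.5×70) = 49.875 kips/bolt; interior L_c = 3.9375 − 1.25 = 2.6875, R_n = 94.5 kips/bolt. φR_n = 0.75 × (2×49.875 + 4×94.5) = 358.3 kips.
Tension rupture (net): A_n = (9.25 − 2×1.3125)×0.5 = 3.3125 in² (U = 1.0, A_e = A_n). φR_n = 0.75 × 70 × 3.3125 = 173.9 kips.
Governing: min(304.2, 358.3, 173.9) = 173.9 kips → net-section rupture.

173.9 kips (net-section rupture governs)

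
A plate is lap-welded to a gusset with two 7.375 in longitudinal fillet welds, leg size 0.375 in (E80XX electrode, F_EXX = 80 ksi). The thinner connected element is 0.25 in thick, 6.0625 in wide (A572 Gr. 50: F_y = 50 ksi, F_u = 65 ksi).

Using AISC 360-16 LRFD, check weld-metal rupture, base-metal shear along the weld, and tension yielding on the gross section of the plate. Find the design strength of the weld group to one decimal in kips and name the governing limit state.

68.2 kips (gross-section yield governs)

Weld metal: throat = 0.707×0.375 = 0.26513 in, L = 2×7.375 = 14.75 in. φR_n = 0.75 × 0.6 × 80 × 0.26513 × 14.75 = 140.8 kips.
Base metal shear (0.25 in plate): yield φR_n = 1.0×0.6×50×0.25×14.75 = 110.6 kips; rupture φR_n = 0.75×0.6×65×0.25×14.75 = 107.9 kips; take 107.9 kips (rupture).
Tension yield (gross): A_g = 6.0625×0.25 = 1.5156 in². φR_n = 0.90 × 50 × 1.5156 = 68.2 kips.
Governing: min(140.8, 107.9, 68.2) = 68.2 kips → gross-section yield.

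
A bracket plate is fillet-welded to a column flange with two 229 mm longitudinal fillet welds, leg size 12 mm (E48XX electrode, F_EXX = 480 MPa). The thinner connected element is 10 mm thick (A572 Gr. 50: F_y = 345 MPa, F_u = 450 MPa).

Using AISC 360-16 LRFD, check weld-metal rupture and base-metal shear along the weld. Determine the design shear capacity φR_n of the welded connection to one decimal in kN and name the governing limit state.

Weld metal: throat = 0.707×12 = 8.484 mm, L = 2×229 = 458 mm. φR_n = 0.75 × 0.6 × 480 × 8.484 × 458 = 839.3 kN.
Base metal shear (10 mm plate): yield φR_n = 1.0×0.6×345×10×458 = 948.1 kN; rupture φR_n = 0.75×0.6×450×10×458 = 927.5 kN; take 927.5 kN (rupture).
Governing: min(839.3, 927.5) = 839.3 kN → weld metal.

839.3 kN (weld metal governs)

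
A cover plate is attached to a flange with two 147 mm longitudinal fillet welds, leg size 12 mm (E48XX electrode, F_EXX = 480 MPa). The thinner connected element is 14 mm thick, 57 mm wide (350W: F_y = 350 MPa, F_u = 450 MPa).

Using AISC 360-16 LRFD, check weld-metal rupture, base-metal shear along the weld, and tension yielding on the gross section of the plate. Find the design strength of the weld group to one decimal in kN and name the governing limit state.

Weld metal: throat = 0.707×12 = 8.484 mm, L = 2×147 = 294 mm. φR_n = 0.75 × 0.6 × 480 × 8.484 × 294 = 538.8 kN.
Base metal shear (14 mm plate): yield φR_n = 1.0×0.6×350×14×294 = 864.4 kN; rupture φR_n = 0.75×0.6×450×14×294 = 833.5 kN; take 833.5 kN (rupture).
Tension yield (gross): A_g = 57×14 = 798 mm². φR_n = 0.90 × 350 × 798 = 251.4 kN.
Governing: min(538.8, 833.5, 251.4) = 251.4 kN → gross-section yield.

251.4 kN (gross-section yield governs)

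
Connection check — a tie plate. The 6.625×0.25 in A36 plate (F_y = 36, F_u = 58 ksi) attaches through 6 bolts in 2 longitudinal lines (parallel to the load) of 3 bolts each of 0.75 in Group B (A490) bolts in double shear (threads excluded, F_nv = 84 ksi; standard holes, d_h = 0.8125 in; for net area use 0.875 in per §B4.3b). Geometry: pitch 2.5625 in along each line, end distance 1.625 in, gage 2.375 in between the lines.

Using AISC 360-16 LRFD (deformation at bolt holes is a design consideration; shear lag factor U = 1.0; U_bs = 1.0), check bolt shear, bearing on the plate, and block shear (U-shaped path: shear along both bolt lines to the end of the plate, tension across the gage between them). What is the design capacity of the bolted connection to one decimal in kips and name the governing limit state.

Bolt shear: A_b = π(0.75)²/4 = 0.44179 in². φR_n = 0.75 × 84 × 0.44179 × 6 × 2 = 334.0 kips.
Bearing (0.25 in plate, F_u = 58 ksi): end bolts L_c = 1.625 − 0.8125/2 = 1.21875, R_n = min(1.2×1.21875×0.25×58, 2.4×0.75×0.25×58) = 21.206 kips/bolt; interior L_c = 2.5625 − 0.8125 = 1.75, R_n = 26.1 kips/bolt. φR_n = 0.75 × (2×21.206 + 4×26.1) = 110.1 kips.
Block shear: shear path 2×[1.625+2×2.5625] = 2×6.75 in, A_gv = 3.375, A_nv = 2×(6.75 − 2.5×0.875)×0.25 = 2.2813 in²; tension across gage: (2.375 − 1×0.875)×0.25 = 0.375 in². R_n = min(0.6×58×2.2813, 0.6×36×3.375) + 1.0×58×0.375 = min(79.389, 72.9) + 21.75 = 94.65 kips. φR_n = 0.75 × 94.65 = 71.0 kips.
Governing: min(334.0, 110.1, 71.0) = 71.0 kips → block shear.

71.0 kips (block shear governs)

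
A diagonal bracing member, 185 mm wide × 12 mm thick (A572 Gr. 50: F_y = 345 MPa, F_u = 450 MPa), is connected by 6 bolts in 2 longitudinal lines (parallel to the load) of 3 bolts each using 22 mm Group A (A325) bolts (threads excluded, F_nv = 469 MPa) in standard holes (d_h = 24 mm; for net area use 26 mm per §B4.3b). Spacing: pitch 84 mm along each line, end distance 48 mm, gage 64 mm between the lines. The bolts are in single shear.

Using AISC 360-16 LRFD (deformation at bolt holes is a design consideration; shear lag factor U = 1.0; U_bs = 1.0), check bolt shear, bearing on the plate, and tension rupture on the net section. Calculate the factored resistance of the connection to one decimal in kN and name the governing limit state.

Bolt shear: A_b = π(22)²/4 = 380.13 mm². φR_n = 0.75 × 469 × 380.13 × 6 × 1 = 802.3 kN.
Bearing (12 mm plate, F_u = 450 MPa): end bolts L_c = 48 − 24/2 = 36, R_n = min(1.2×36×12×450, 2.4×22×12×450) = 233.28 kN/bolt; interior L_c = 84 − 24 = 60, R_n = 285.12 kN/bolt. φR_n = 0.75 × (2×233.28 + 4×285.12) = 1205.3 kN.
Tension rupture (net): A_n = (185 − 2×26)×12 = 1596 mm² (U = 1.0, A_e = A_n). φR_n = 0.75 × 450 × 1596 = 538.7 kN.
Governing: min(802.3, 1205.3, 538.7) = 538.7 kN → net-section rupture.

538.7 kN (net-section rupture governs)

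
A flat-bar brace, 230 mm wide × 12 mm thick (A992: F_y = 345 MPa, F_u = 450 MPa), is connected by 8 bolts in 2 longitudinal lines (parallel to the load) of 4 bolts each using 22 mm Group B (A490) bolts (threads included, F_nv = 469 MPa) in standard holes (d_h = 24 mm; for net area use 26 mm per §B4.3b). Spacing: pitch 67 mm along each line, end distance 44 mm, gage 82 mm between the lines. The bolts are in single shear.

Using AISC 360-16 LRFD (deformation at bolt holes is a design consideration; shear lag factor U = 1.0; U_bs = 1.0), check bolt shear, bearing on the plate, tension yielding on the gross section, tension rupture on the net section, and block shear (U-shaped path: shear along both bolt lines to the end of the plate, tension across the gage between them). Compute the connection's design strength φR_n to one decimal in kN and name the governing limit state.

720.9 kN (net-section rupture governs)

Bolt shear: A_b = π(22)²/4 = 380.13 mm². φR_n = 0.75 × 469 × 380.13 × 8 × 1 = 1069.7 kN.
Bearing (12 mm plate, F_u = 450 MPa): end bolts L_c = 44 − 24/2 = 32, R_n = min(1.2×32×12×450, 2.4×22×12×450) = 207.36 kN/bolt; interior L_c = 67 − 24 = 43, R_n = 278.64 kN/bolt. φR_n = 0.75 × (2×207.36 + 6×278.64) = 1564.9 kN.
Tension yield (gross): A_g = 230×12 = 2760 mm². φR_n = 0.90 × 345 × 2760 = 857.0 kN.
Tension rupture (net): A_n = (230 − 2×26)×12 = 2136 mm² (U = 1.0, A_e = A_n). φR_n = 0.75 × 450 × 2136 = 720.9 kN.
Block shear: shear path 2×[44+3×67] = 2×245 mm, A_gv = 5880, A_nv = 2×(245 − 3.5×26)×12 = 3696 mm²; tension across gage: (82 − 1×26)×12 = 672 mm². R_n = min(0.6×450×3696, 0.6×345×5880) + 1.0×450×672 = min(997.92, 1217.2) + 302.4 = 1300.3 kN. φR_n = 0.75 × 1300.3 = 975.2 kN.
Governing: min(1069.7, 1564.9, 857.0, 720.9, 975.2) = 720.9 kN → net-section rupture.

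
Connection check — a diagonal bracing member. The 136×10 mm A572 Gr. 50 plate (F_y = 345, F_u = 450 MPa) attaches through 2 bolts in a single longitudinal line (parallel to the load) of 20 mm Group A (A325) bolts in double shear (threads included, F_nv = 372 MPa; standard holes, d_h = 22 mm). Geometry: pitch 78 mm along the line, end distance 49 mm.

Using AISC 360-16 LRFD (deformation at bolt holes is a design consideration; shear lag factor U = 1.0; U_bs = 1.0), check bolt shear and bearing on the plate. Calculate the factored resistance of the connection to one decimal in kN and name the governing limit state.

Bolt shear: A_b = π(20)²/4 = 314.16 mm². φR_n = 0.75 × 372 × 314.16 × 2 × 2 = 350.6 kN.
Bearing (10 mm plate, F_u = 450 MPa): end bolts L_c = 49 − 22/2 = 38, R_n = min(1.2×38×10×450, 2.4×20×10×450) = 205.2 kN/bolt; interior L_c = 78 − 22 = 56, R_n = 216 kN/bolt. φR_n = 0.75 × (1×205.2 + 1×216) = 315.9 kN.
Governing: min(350.6, 315.9) = 315.9 kN → bearing.

315.9 kN (bearing governs)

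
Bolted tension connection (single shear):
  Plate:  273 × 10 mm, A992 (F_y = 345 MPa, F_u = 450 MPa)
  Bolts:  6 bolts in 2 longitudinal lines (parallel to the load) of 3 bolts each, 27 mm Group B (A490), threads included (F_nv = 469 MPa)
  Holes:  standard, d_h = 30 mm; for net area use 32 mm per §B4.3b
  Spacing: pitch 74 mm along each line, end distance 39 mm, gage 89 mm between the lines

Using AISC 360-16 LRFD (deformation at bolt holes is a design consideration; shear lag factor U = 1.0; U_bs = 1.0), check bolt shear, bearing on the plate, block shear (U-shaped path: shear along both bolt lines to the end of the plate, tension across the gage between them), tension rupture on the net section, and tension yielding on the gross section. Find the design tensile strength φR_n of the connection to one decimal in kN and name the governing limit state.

625.7 kN (block shear governs)

Bolt shear: A_b = π(27)²/4 = 572.56 mm². φR_n = 0.75 × 469 × 572.56 × 6 × 1 = 1208.4 kN.
Bearing (10 mm plate, F_u = 450 MPa): end bolts L_c = 39 − 30/2 = 24, R_n = min(1.2×24×10×450, 2.4×27×10×450) = 129.6 kN/bolt; interior L_c = 74 − 30 = 44, R_n = 237.6 kN/bolt. φR_n = 0.75 × (2×129.6 + 4×237.6) = 907.2 kN.
Block shear: shear path 2×[39+2×74] = 2×187 mm, A_gv = 3740, A_nv = 2×(187 − 2.5×32)×10 = 2140 mm²; tension across gage: (89 − 1×32)×10 = 570 mm². R_n = min(0.6×450×2140, 0.6×345×3740) + 1.0×450×570 = min(577.8, 774.18) + 256.5 = 834.3 kN. φR_n = 0.75 × 834.3 = 625.7 kN.
Tension rupture (net): A_n = (273 − 2×32)×10 = 2090 mm² (U = 1.0, A_e = A_n). φR_n = 0.75 × 450 × 2090 = 705.4 kN.
Tension yield (gross): A_g = 273×10 = 2730 mm². φR_n = 0.90 × 345 × 2730 = 847.7 kN.
Governing: min(1208.4, 907.2, 625.7, 705.4, 847.7) = 625.7 kN → block shear.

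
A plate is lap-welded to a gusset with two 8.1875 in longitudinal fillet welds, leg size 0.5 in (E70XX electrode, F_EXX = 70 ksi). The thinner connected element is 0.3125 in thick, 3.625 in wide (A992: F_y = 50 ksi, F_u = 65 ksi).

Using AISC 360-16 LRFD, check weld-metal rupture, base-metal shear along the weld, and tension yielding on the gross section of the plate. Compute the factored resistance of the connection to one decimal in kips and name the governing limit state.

51.0 kips (gross-section yield governs)

Weld metal: throat = 0.707×0.5 = 0.3535 in, L = 2×8.1875 = 16.375 in. φR_n = 0.75 × 0.6 × 70 × 0.3535 × 16.375 = 182.3 kips.
Base metal shear (0.3125 in plate): yield φR_n = 1.0×0.6×50×0.3125×16.375 = 153.5 kips; rupture φR_n = 0.75×0.6×65×0.3125×16.375 = 149.7 kips; take 149.7 kips (rupture).
Tension yield (gross): A_g = 3.625×0.3125 = 1.1328 in². φR_n = 0.90 × 50 × 1.1328 = 51.0 kips.
Governing: min(182.3, 149.7, 51.0) = 51.0 kips → gross-section yield.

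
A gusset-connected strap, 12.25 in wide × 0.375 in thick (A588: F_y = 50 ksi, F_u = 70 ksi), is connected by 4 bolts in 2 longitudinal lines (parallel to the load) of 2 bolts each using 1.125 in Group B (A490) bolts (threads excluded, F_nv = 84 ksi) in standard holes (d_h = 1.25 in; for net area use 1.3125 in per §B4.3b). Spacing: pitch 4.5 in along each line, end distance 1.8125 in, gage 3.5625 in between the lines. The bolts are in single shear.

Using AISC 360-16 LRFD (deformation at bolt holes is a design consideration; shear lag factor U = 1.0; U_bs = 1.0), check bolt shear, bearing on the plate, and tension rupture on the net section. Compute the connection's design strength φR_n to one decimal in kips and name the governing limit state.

Bolt shear: A_b = π(1.125)²/4 = 0.99402 in². φR_n = 0.75 × 84 × 0.99402 × 4 × 1 = 250.5 kips.
Bearing (0.375 in plate, F_u = 70 ksi): end bolts L_c = 1.8125 − 1.25/2 = 1.1875, R_n = min(1.2×1.1875×0.375×70, 2.4×1.125×0.375×70) = 37.406 kips/bolt; interior L_c = 4.5 − 1.25 = 3.25, R_n = 70.875 kips/bolt. φR_n = 0.75 × (2×37.406 + 2×70.875) = 162.4 kips.
Tension rupture (net): A_n = (12.25 − 2×1.3125)×0.375 = 3.6094 in² (U = 1.0, A_e = A_n). φR_n = 0.75 × 70 × 3.6094 = 189.5 kips.
Governing: min(250.5, 162.4, 189.5) = 162.4 kips → bearing.

162.4 kips (bearing governs)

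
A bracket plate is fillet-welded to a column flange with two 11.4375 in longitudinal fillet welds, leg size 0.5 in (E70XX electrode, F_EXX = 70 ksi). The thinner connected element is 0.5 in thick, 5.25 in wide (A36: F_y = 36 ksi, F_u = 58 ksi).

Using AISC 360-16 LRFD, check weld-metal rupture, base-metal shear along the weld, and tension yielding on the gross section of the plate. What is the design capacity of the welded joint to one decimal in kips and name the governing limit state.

85.1 kips (gross-section yield governs)

Weld metal: throat = 0.707×0.5 = 0.3535 in, L = 2×11.4375 = 22.875 in. φR_n = 0.75 × 0.6 × 70 × 0.3535 × 22.875 = 254.7 kips.
Base metal shear (0.5 in plate): yield φR_n = 1.0×0.6×36×0.5×22.875 = 247.1 kips; rupture φR_n = 0.75×0.6×58×0.5×22.875 = 298.5 kips; take 247.1 kips (yield).
Tension yield (gross): A_g = 5.25×0.5 = 2.625 in². φR_n = 0.90 × 36 × 2.625 = 85.1 kips.
Governing: min(254.7, 247.1, 85.1) = 85.1 kips → gross-section yield.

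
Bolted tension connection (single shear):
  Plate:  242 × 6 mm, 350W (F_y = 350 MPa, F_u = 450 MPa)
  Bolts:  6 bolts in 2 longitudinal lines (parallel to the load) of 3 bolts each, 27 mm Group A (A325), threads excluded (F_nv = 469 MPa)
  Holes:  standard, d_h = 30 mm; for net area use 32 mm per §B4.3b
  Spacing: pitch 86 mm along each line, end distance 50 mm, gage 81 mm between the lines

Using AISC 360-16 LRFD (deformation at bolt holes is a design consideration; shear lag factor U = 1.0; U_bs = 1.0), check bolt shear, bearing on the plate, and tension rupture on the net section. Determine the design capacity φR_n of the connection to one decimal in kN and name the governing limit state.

Bolt shear: A_b = π(27)²/4 = 572.56 mm². φR_n = 0.75 × 469 × 572.56 × 6 × 1 = 1208.4 kN.
Bearing (6 mm plate, F_u = 450 MPa): end bolts L_c = 50 − 30/2 = 35, R_n = min(1.2×35×6×450, 2.4×27×6×450) = 113.4 kN/bolt; interior L_c = 86 − 30 = 56, R_n = 174.96 kN/bolt. φR_n = 0.75 × (2×113.4 + 4×174.96) = 695.0 kN.
Tension rupture (net): A_n = (242 − 2×32)×6 = 1068 mm² (U = 1.0, A_e = A_n). φR_n = 0.75 × 450 × 1068 = 360.5 kN.
Governing: min(1208.4, 695.0, 360.5) = 360.5 kN → net-section rupture.

360.5 kN (net-section rupture governs)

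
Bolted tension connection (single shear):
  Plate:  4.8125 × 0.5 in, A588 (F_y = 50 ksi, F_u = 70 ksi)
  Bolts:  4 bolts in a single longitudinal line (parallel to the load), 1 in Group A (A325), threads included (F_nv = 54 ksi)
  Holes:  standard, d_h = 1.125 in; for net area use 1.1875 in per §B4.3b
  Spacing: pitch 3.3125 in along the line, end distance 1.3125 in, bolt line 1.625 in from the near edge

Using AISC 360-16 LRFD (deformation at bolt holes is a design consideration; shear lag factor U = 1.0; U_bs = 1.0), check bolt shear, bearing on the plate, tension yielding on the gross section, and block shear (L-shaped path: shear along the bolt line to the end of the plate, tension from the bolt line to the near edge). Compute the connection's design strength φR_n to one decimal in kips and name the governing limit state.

108.3 kips (gross-section yield governs)

Bolt shear: A_b = π(1)²/4 = 0.7854 in². φR_n = 0.75 × 54 × 0.7854 × 4 × 1 = 127.2 kips.
Bearing (0.5 in plate, F_u = 70 ksi): end bolts L_c = 1.3125 − 1.125/2 = 0.75, R_n = min(1.2×0.75×0.5×70, 2.4×1×0.5×70) = 31.5 kips/bolt; interior L_c = 3.3125 − 1.125 = 2.1875, R_n = 84 kips/bolt. φR_n = 0.75 × (1×31.5 + 3×84) = 212.6 kips.
Tension yield (gross): A_g = 4.8125×0.5 = 2.4063 in². φR_n = 0.90 × 50 × 2.4063 = 108.3 kips.
Block shear: shear path 1×[1.3125+3×3.3125] = 1×11.25 in, A_gv = 5.625, A_nv = 1×(11.25 − 3.5×1.1875)×0.5 = 3.5469 in²; tension to near edge: (1.625 − 0.5×1.1875)×0.5 = 0.51563 in². R_n = min(0.6×70×3.5469, 0.6×50×5.625) + 1.0×70×0.51563 = min(148.97, 168.75) + 36.094 = 185.06 kips. φR_n = 0.75 × 185.06 = 138.8 kips.
Governing: min(127.2, 212.6, 108.3, 138.8) = 108.3 kips → gross-section yield.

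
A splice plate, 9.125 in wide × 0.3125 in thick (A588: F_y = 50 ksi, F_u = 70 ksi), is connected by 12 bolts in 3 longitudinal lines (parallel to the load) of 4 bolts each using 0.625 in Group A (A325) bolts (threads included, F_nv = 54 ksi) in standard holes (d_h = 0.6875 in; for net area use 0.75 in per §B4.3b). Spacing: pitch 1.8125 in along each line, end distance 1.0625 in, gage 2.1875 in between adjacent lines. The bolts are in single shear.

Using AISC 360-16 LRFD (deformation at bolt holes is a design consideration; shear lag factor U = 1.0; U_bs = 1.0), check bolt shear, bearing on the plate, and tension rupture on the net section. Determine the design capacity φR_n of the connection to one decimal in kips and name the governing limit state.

Bolt shear: A_b = π(0.625)²/4 = 0.3068 in². φR_n = 0.75 × 54 × 0.3068 × 12 × 1 = 149.1 kips.
Bearing (0.3125 in plate, F_u = 70 ksi): end bolts L_c = 1.0625 − 0.6875/2 = 0.71875, R_n = min(1.2×0.71875×0.3125×70, 2.4×0.625×0.3125×70) = 18.867 kips/bolt; interior L_c = 1.8125 − 0.6875 = 1.125, R_n = 29.531 kips/bolt. φR_n = 0.75 × (3×18.867 + 9×29.531) = 241.8 kips.
Tension rupture (net): A_n = (9.125 − 3×0.75)×0.3125 = 2.1484 in² (U = 1.0, A_e = A_n). φR_n = 0.75 × 70 × 2.1484 = 112.8 kips.
Governing: min(149.1, 241.8, 112.8) = 112.8 kips → net-section rupture.

112.8 kips (net-section rupture governs)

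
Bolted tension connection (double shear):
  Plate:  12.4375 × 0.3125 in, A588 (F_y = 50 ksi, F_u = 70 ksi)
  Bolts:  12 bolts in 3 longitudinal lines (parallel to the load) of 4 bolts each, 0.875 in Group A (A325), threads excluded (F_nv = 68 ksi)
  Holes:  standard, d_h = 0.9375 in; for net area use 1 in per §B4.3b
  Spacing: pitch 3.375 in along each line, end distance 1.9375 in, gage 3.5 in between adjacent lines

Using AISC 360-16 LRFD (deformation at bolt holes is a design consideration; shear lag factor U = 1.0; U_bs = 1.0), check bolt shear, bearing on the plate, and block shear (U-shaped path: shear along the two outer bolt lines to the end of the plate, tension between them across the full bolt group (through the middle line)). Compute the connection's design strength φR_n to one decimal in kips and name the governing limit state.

250.6 kips (block shear governs)

Bolt shear: A_b = π(0.875)²/4 = 0.60132 in². φR_n = 0.75 × 68 × 0.60132 × 12 × 2 = 736.0 kips.
Bearing (0.3125 in plate, F_u = 70 ksi): end bolts L_c = 1.9375 − 0.9375/2 = 1.46875, R_n = min(1.2×1.46875×0.3125×70, 2.4×0.875×0.3125×70) = 38.555 kips/bolt; interior L_c = 3.375 − 0.9375 = 2.4375, R_n = 45.938 kips/bolt. φR_n = 0.75 × (3×38.555 + 9×45.938) = 396.8 kips.
Block shear: shear path 2×[1.9375+3×3.375] = 2×12.0625 in, A_gv = 7.5391, A_nv = 2×(12.0625 − 3.5×1)×0.3125 = 5.3516 in²; tension across gage: (7 − 2×1)×0.3125 = 1.5625 in². R_n = min(0.6×70×5.3516, 0.6×50×7.5391) + 1.0×70×1.5625 = min(224.77, 226.17) + 109.38 = 334.15 kips. φR_n = 0.75 × 334.15 = 250.6 kips.
Governing: min(736.0, 396.8, 250.6) = 250.6 kips → block shear.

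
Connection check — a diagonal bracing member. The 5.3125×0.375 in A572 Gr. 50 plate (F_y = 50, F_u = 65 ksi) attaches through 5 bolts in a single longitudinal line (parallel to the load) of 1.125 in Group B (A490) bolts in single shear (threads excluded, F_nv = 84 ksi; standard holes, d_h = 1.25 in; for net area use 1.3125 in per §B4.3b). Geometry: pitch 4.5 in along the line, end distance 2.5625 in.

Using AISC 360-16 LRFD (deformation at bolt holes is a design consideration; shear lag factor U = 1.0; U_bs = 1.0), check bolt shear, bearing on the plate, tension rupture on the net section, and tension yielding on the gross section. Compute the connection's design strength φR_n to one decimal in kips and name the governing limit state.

Bolt shear: A_b = π(1.125)²/4 = 0.99402 in². φR_n = 0.75 × 84 × 0.99402 × 5 × 1 = 313.1 kips.
Bearing (0.375 in plate, F_u = 65 ksi): end bolts L_c = 2.5625 − 1.25/2 = 1.9375, R_n = min(1.2×1.9375×0.375×65, 2.4×1.125×0.375×65) = 56.672 kips/bolt; interior L_c = 4.5 − 1.25 = 3.25, R_n = 65.813 kips/bolt. φR_n = 0.75 × (1×56.672 + 4×65.813) = 239.9 kips.
Tension rupture (net): A_n = (5.3125 − 1×1.3125)×0.375 = 1.5 in² (U = 1.0, A_e = A_n). φR_n = 0.75 × 65 × 1.5 = 73.1 kips.
Tension yield (gross): A_g = 5.3125×0.375 = 1.9922 in². φR_n = 0.90 × 50 × 1.9922 = 89.6 kips.
Governing: min(313.1, 239.9, 73.1, 89.6) = 73.1 kips → net-section rupture.

73.1 kips (net-section rupture governs)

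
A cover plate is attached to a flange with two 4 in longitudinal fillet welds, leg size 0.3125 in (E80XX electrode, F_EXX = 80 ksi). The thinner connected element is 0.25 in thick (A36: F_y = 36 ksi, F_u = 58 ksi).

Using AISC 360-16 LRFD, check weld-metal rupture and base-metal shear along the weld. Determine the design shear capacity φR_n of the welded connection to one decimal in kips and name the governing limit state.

Weld metal: throat = 0.707×0.3125 = 0.22094 in, L = 2×4 = 8 in. φR_n = 0.75 × 0.6 × 80 × 0.22094 × 8 = 63.6 kips.
Base metal shear (0.25 in plate): yield φR_n = 1.0×0.6×36×0.25×8 = 43.2 kips; rupture φR_n = 0.75×0.6×58×0.25×8 = 52.2 kips; take 43.2 kips (yield).
Governing: min(63.6, 43.2) = 43.2 kips → base-metal shear.

43.2 kips (base-metal shear governs)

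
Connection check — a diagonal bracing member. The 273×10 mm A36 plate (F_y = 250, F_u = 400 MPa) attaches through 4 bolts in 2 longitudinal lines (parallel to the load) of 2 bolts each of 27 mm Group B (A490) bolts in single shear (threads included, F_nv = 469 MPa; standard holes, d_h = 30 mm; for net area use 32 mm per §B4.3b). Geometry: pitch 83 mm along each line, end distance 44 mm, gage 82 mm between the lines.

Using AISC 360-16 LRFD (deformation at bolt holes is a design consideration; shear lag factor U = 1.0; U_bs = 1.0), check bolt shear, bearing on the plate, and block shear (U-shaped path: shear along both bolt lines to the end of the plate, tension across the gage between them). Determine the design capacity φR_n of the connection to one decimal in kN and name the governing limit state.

Bolt shear: A_b = π(27)²/4 = 572.56 mm². φR_n = 0.75 × 469 × 572.56 × 4 × 1 = 805.6 kN.
Bearing (10 mm plate, F_u = 400 MPa): end bolts L_c = 44 − 30/2 = 29, R_n = min(1.2×29×10×400, 2.4×27×10×400) = 139.2 kN/bolt; interior L_c = 83 − 30 = 53, R_n = 254.4 kN/bolt. φR_n = 0.75 × (2×139.2 + 2×254.4) = 590.4 kN.
Block shear: shear path 2×[44+1×83] = 2×127 mm, A_gv = 2540, A_nv = 2×(127 − 1.5×32)×10 = 1580 mm²; tension across gage: (82 − 1×32)×10 = 500 mm². R_n = min(0.6×400×1580, 0.6×250×2540) + 1.0×400×500 = min(379.2, 381) + 200 = 579.2 kN. φR_n = 0.75 × 579.2 = 434.4 kN.
Governing: min(805.6, 590.4, 434.4) = 434.4 kN → block shear.

434.4 kN (block shear governs)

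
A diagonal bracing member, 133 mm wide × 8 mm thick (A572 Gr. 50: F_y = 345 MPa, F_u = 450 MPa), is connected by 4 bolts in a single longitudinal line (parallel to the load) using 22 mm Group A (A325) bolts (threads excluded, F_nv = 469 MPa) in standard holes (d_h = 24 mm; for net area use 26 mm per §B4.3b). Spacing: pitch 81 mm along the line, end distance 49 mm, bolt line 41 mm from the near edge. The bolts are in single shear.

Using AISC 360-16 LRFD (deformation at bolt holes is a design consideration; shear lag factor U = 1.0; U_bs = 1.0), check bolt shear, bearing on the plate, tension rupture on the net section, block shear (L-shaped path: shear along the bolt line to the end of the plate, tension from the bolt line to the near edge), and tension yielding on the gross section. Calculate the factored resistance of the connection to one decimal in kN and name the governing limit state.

Bolt shear: A_b = π(22)²/4 = 380.13 mm². φR_n = 0.75 × 469 × 380.13 × 4 × 1 = 534.8 kN.
Bearing (8 mm plate, F_u = 450 MPa): end bolts L_c = 49 − 24/2 = 37, R_n = min(1.2×37×8×450, 2.4×22×8×450) = 159.84 kN/bolt; interior L_c = 81 − 24 = 57, R_n = 190.08 kN/bolt. φR_n = 0.75 × (1×159.84 + 3×190.08) = 547.6 kN.
Tension rupture (net): A_n = (133 − 1×26)×8 = 856 mm² (U = 1.0, A_e = A_n). φR_n = 0.75 × 450 × 856 = 288.9 kN.
Block shear: shear path 1×[49+3×81] = 1×292 mm, A_gv = 2336, A_nv = 1×(292 − 3.5×26)×8 = 1608 mm²; tension to near edge: (41 − 0.5×26)×8 = 224 mm². R_n = min(0.6×450×1608, 0.6×345×2336) + 1.0×450×224 = min(434.16, 483.55) + 100.8 = 534.96 kN. φR_n = 0.75 × 534.96 = 401.2 kN.
Tension yield (gross): A_g = 133×8 = 1064 mm². φR_n = 0.90 × 345 × 1064 = 330.4 kN.
Governing: min(534.8, 547.6, 288.9, 401.2, 330.4) = 288.9 kN → net-section rupture.

288.9 kN (net-section rupture governs)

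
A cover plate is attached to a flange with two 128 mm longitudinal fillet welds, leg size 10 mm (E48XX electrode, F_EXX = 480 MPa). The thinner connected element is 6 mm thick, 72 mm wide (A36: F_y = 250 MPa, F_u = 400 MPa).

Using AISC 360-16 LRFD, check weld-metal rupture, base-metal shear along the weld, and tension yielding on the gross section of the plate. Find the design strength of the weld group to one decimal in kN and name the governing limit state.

Weld metal: throat = 0.707×10 = 7.07 mm, L = 2×128 = 256 mm. φR_n = 0.75 × 0.6 × 480 × 7.07 × 256 = 390.9 kN.
Base metal shear (6 mm plate): yield φR_n = 1.0×0.6×250×6×256 = 230.4 kN; rupture φR_n = 0.75×0.6×400×6×256 = 276.5 kN; take 230.4 kN (yield).
Tension yield (gross): A_g = 72×6 = 432 mm². φR_n = 0.90 × 250 × 432 = 97.2 kN.
Governing: min(390.9, 230.4, 97.2) = 97.2 kN → gross-section yield.

97.2 kN (gross-section yield governs)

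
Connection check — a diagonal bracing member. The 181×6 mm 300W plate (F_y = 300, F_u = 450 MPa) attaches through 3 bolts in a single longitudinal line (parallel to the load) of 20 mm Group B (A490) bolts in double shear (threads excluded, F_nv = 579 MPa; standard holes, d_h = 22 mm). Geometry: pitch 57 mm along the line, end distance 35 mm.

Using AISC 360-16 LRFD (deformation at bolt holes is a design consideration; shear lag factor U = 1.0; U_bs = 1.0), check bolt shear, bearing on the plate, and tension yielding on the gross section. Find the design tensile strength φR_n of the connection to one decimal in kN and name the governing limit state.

Bolt shear: A_b = π(20)²/4 = 314.16 mm². φR_n = 0.75 × 579 × 314.16 × 3 × 2 = 818.5 kN.
Bearing (6 mm plate, F_u = 450 MPa): end bolts L_c = 35 − 22/2 = 24, R_n = min(1.2×24×6×450, 2.4×20×6×450) = 77.76 kN/bolt; interior L_c = 57 − 22 = 35, R_n = 113.4 kN/bolt. φR_n = 0.75 × (1×77.76 + 2×113.4) = 228.4 kN.
Tension yield (gross): A_g = 181×6 = 1086 mm². φR_n = 0.90 × 300 × 1086 = 293.2 kN.
Governing: min(818.5, 228.4, 293.2) = 228.4 kN → bearing.

228.4 kN (bearing governs)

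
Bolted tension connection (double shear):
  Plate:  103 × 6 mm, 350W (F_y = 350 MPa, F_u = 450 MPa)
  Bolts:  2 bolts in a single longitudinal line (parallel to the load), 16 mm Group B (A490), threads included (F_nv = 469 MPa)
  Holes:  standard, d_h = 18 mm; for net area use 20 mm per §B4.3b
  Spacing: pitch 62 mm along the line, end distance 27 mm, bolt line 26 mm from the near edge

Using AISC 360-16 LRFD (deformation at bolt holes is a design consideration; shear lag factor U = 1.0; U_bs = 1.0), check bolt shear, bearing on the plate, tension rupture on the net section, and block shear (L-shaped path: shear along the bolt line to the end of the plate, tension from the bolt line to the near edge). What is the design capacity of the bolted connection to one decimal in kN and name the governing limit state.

104.1 kN (block shear governs)

Bolt shear: A_b = π(16)²/4 = 201.06 mm². φR_n = 0.75 × 469 × 201.06 × 2 × 2 = 282.9 kN.
Bearing (6 mm plate, F_u = 450 MPa): end bolts L_c = 27 − 18/2 = 18, R_n = min(1.2×18×6×450, 2.4×16×6×450) = 58.32 kN/bolt; interior L_c = 62 − 18 = 44, R_n = 103.68 kN/bolt. φR_n = 0.75 × (1×58.32 + 1×103.68) = 121.5 kN.
Tension rupture (net): A_n = (103 − 1×20)×6 = 498 mm² (U = 1.0, A_e = A_n). φR_n = 0.75 × 450 × 498 = 168.1 kN.
Block shear: shear path 1×[27+1×62] = 1×89 mm, A_gv = 534, A_nv = 1×(89 − 1.5×20)×6 = 354 mm²; tension to near edge: (26 − 0.5×20)×6 = 96 mm². R_n = min(0.6×450×354, 0.6×350×534) + 1.0×450×96 = min(95.58, 112.14) + 43.2 = 138.78 kN. φR_n = 0.75 × 138.78 = 104.1 kN.
Governing: min(282.9, 121.5, 168.1, 104.1) = 104.1 kN → block shear.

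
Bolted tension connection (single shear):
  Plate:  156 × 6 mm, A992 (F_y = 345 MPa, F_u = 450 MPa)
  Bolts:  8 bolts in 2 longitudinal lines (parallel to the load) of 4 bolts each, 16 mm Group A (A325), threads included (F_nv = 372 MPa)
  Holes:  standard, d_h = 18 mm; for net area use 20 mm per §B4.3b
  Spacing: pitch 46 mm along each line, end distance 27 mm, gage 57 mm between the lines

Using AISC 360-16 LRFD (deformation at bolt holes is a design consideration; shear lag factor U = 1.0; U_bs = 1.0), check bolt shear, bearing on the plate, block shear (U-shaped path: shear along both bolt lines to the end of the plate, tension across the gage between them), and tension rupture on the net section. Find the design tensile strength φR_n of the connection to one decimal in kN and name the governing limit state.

234.9 kN (net-section rupture governs)

Bolt shear: A_b = π(16)²/4 = 201.06 mm². φR_n = 0.75 × 372 × 201.06 × 8 × 1 = 448.8 kN.
Bearing (6 mm plate, F_u = 450 MPa): end bolts L_c = 27 − 18/2 = 18, R_n = min(1.2×18×6×450, 2.4×16×6×450) = 58.32 kN/bolt; interior L_c = 46 − 18 = 28, R_n = 90.72 kN/bolt. φR_n = 0.75 × (2×58.32 + 6×90.72) = 495.7 kN.
Block shear: shear path 2×[27+3×46] = 2×165 mm, A_gv = 1980, A_nv = 2×(165 − 3.5×20)×6 = 1140 mm²; tension across gage: (57 − 1×20)×6 = 222 mm². R_n = min(0.6×450×1140, 0.6×345×1980) + 1.0×450×222 = min(307.8, 409.86) + 99.9 = 407.7 kN. φR_n = 0.75 × 407.7 = 305.8 kN.
Tension rupture (net): A_n = (156 − 2×20)×6 = 696 mm² (U = 1.0, A_e = A_n). φR_n = 0.75 × 450 × 696 = 234.9 kN.
Governing: min(448.8, 495.7, 305.8, 234.9) = 234.9 kN → net-section rupture.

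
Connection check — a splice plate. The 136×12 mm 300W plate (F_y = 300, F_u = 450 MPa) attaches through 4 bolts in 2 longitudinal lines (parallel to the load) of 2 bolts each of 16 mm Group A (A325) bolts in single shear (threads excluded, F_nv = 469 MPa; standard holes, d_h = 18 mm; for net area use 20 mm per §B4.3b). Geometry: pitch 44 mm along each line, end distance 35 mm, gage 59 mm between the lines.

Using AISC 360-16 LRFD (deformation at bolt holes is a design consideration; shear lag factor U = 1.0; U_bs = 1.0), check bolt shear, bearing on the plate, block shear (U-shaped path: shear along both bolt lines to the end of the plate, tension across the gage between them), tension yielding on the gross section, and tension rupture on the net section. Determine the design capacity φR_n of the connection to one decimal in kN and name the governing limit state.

Bolt shear: A_b = π(16)²/4 = 201.06 mm². φR_n = 0.75 × 469 × 201.06 × 4 × 1 = 282.9 kN.
Bearing (12 mm plate, F_u = 450 MPa): end bolts L_c = 35 − 18/2 = 26, R_n = min(1.2×26×12×450, 2.4×16×12×450) = 168.48 kN/bolt; interior L_c = 44 − 18 = 26, R_n = 168.48 kN/bolt. φR_n = 0.75 × (2×168.48 + 2×168.48) = 505.4 kN.
Block shear: shear path 2×[35+1×44] = 2×79 mm, A_gv = 1896, A_nv = 2×(79 − 1.5×20)×12 = 1176 mm²; tension across gage: (59 − 1×20)×12 = 468 mm². R_n = min(0.6×450×1176, 0.6×300×1896) + 1.0×450×468 = min(317.52, 341.28) + 210.6 = 528.12 kN. φR_n = 0.75 × 528.12 = 396.1 kN.
Tension yield (gross): A_g = 136×12 = 1632 mm². φR_n = 0.90 × 300 × 1632 = 440.6 kN.
Tension rupture (net): A_n = (136 − 2×20)×12 = 1152 mm² (U = 1.0, A_e = A_n). φR_n = 0.75 × 450 × 1152 = 388.8 kN.
Governing: min(282.9, 505.4, 396.1, 440.6, 388.8) = 282.9 kN → bolt shear.

282.9 kN (bolt shear governs)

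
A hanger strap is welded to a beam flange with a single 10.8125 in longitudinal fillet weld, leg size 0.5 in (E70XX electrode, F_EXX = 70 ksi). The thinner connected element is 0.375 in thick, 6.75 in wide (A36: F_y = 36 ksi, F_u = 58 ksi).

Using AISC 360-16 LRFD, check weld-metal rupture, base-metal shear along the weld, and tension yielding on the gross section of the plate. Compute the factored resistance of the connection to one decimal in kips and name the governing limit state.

Weld metal: throat = 0.707×0.5 = 0.3535 in, L = 10.8125 in. φR_n = 0.75 × 0.6 × 70 × 0.3535 × 10.8125 = 120.4 kips.
Base metal shear (0.375 in plate): yield φR_n = 1.0×0.6×36×0.375×10.8125 = 87.6 kips; rupture φR_n = 0.75×0.6×58×0.375×10.8125 = 105.8 kips; take 87.6 kips (yield).
Tension yield (gross): A_g = 6.75×0.375 = 2.5313 in². φR_n = 0.90 × 36 × 2.5313 = 82.0 kips.
Governing: min(120.4, 87.6, 82.0) = 82.0 kips → gross-section yield.

82.0 kips (gross-section yield governs)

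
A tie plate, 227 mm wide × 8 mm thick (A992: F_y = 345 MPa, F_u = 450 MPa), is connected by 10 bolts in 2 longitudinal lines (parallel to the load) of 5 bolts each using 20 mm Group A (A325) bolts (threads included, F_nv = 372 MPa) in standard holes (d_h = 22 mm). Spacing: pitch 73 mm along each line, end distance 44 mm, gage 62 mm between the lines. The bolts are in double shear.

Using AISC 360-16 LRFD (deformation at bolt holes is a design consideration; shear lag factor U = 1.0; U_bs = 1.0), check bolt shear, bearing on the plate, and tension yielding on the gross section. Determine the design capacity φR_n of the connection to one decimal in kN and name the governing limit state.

563.9 kN (gross-section yield governs)

Bolt shear: A_b = π(20)²/4 = 314.16 mm². φR_n = 0.75 × 372 × 314.16 × 10 × 2 = 1753.0 kN.
Bearing (8 mm plate, F_u = 450 MPa): end bolts L_c = 44 − 22/2 = 33, R_n = min(1.2×33×8×450, 2.4×20×8×450) = 142.56 kN/bolt; interior L_c = 73 − 22 = 51, R_n = 172.8 kN/bolt. φR_n = 0.75 × (2×142.56 + 8×172.8) = 1250.6 kN.
Tension yield (gross): A_g = 227×8 = 1816 mm². φR_n = 0.90 × 345 × 1816 = 563.9 kN.
Governing: min(1753.0, 1250.6, 563.9) = 563.9 kN → gross-section yield.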